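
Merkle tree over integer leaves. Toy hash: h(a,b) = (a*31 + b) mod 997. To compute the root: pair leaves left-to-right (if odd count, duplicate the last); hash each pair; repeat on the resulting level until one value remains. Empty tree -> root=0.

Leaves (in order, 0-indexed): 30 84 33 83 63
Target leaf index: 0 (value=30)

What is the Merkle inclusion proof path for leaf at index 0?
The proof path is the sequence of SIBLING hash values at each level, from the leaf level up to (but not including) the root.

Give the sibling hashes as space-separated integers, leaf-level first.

Answer: 84 109 704

Derivation:
L0 (leaves): [30, 84, 33, 83, 63], target index=0
L1: h(30,84)=(30*31+84)%997=17 [pair 0] h(33,83)=(33*31+83)%997=109 [pair 1] h(63,63)=(63*31+63)%997=22 [pair 2] -> [17, 109, 22]
  Sibling for proof at L0: 84
L2: h(17,109)=(17*31+109)%997=636 [pair 0] h(22,22)=(22*31+22)%997=704 [pair 1] -> [636, 704]
  Sibling for proof at L1: 109
L3: h(636,704)=(636*31+704)%997=480 [pair 0] -> [480]
  Sibling for proof at L2: 704
Root: 480
Proof path (sibling hashes from leaf to root): [84, 109, 704]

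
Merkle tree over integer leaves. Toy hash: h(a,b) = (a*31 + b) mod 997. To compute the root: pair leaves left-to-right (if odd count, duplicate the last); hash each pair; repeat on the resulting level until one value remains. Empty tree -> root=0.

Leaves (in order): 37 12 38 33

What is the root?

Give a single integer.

Answer: 251

Derivation:
L0: [37, 12, 38, 33]
L1: h(37,12)=(37*31+12)%997=162 h(38,33)=(38*31+33)%997=214 -> [162, 214]
L2: h(162,214)=(162*31+214)%997=251 -> [251]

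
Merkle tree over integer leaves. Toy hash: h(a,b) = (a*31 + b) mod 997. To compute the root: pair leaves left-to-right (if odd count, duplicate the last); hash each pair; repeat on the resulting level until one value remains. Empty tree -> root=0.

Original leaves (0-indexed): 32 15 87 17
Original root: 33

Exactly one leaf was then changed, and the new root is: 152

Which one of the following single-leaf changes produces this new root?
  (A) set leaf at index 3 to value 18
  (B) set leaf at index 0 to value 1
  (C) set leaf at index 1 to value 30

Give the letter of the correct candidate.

Original leaves: [32, 15, 87, 17]
Target new root: 152
Try each candidate change and compute the resulting root:
Candidate A: set leaf[3] = 18 -> leaves = [32, 15, 87, 18]
  L0: [32, 15, 87, 18]
  L1: h(32,15)=(32*31+15)%997=10 h(87,18)=(87*31+18)%997=721 -> [10, 721]
  L2: h(10,721)=(10*31+721)%997=34 -> [34]
  root = 34 != target 152
Candidate B: set leaf[0] = 1 -> leaves = [1, 15, 87, 17]
  L0: [1, 15, 87, 17]
  L1: h(1,15)=(1*31+15)%997=46 h(87,17)=(87*31+17)%997=720 -> [46, 720]
  L2: h(46,720)=(46*31+720)%997=152 -> [152]
  root = 152 == target 152  ** MATCH **
Candidate C: set leaf[1] = 30 -> leaves = [32, 30, 87, 17]
  L0: [32, 30, 87, 17]
  L1: h(32,30)=(32*31+30)%997=25 h(87,17)=(87*31+17)%997=720 -> [25, 720]
  L2: h(25,720)=(25*31+720)%997=498 -> [498]
  root = 498 != target 152
Candidate B produces the target root.

Answer: B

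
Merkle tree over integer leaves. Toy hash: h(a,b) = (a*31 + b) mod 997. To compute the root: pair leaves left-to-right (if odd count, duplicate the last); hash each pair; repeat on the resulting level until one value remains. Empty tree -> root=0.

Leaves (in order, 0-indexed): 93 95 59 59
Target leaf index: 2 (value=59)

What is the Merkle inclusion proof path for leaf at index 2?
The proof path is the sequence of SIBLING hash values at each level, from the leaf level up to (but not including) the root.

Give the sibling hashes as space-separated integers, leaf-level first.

L0 (leaves): [93, 95, 59, 59], target index=2
L1: h(93,95)=(93*31+95)%997=984 [pair 0] h(59,59)=(59*31+59)%997=891 [pair 1] -> [984, 891]
  Sibling for proof at L0: 59
L2: h(984,891)=(984*31+891)%997=488 [pair 0] -> [488]
  Sibling for proof at L1: 984
Root: 488
Proof path (sibling hashes from leaf to root): [59, 984]

Answer: 59 984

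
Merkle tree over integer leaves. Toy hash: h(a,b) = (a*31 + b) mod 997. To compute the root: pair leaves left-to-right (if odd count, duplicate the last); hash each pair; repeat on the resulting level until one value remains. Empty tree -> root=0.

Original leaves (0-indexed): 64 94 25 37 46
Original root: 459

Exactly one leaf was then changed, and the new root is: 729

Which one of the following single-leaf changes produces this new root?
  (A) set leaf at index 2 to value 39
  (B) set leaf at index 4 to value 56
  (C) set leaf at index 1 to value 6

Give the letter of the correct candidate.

Answer: B

Derivation:
Original leaves: [64, 94, 25, 37, 46]
Target new root: 729
Try each candidate change and compute the resulting root:
Candidate A: set leaf[2] = 39 -> leaves = [64, 94, 39, 37, 46]
  L0: [64, 94, 39, 37, 46]
  L1: h(64,94)=(64*31+94)%997=84 h(39,37)=(39*31+37)%997=249 h(46,46)=(46*31+46)%997=475 -> [84, 249, 475]
  L2: h(84,249)=(84*31+249)%997=859 h(475,475)=(475*31+475)%997=245 -> [859, 245]
  L3: h(859,245)=(859*31+245)%997=952 -> [952]
  root = 952 != target 729
Candidate B: set leaf[4] = 56 -> leaves = [64, 94, 25, 37, 56]
  L0: [64, 94, 25, 37, 56]
  L1: h(64,94)=(64*31+94)%997=84 h(25,37)=(25*31+37)%997=812 h(56,56)=(56*31+56)%997=795 -> [84, 812, 795]
  L2: h(84,812)=(84*31+812)%997=425 h(795,795)=(795*31+795)%997=515 -> [425, 515]
  L3: h(425,515)=(425*31+515)%997=729 -> [729]
  root = 729 == target 729  ** MATCH **
Candidate C: set leaf[1] = 6 -> leaves = [64, 6, 25, 37, 46]
  L0: [64, 6, 25, 37, 46]
  L1: h(64,6)=(64*31+6)%997=993 h(25,37)=(25*31+37)%997=812 h(46,46)=(46*31+46)%997=475 -> [993, 812, 475]
  L2: h(993,812)=(993*31+812)%997=688 h(475,475)=(475*31+475)%997=245 -> [688, 245]
  L3: h(688,245)=(688*31+245)%997=636 -> [636]
  root = 636 != target 729
Candidate B produces the target root.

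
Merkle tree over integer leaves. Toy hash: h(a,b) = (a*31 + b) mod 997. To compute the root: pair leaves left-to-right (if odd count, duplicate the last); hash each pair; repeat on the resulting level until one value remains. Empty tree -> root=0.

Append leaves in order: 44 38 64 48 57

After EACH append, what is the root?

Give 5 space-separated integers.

Answer: 44 405 645 629 101

Derivation:
After append 44 (leaves=[44]):
  L0: [44]
  root=44
After append 38 (leaves=[44, 38]):
  L0: [44, 38]
  L1: h(44,38)=(44*31+38)%997=405 -> [405]
  root=405
After append 64 (leaves=[44, 38, 64]):
  L0: [44, 38, 64]
  L1: h(44,38)=(44*31+38)%997=405 h(64,64)=(64*31+64)%997=54 -> [405, 54]
  L2: h(405,54)=(405*31+54)%997=645 -> [645]
  root=645
After append 48 (leaves=[44, 38, 64, 48]):
  L0: [44, 38, 64, 48]
  L1: h(44,38)=(44*31+38)%997=405 h(64,48)=(64*31+48)%997=38 -> [405, 38]
  L2: h(405,38)=(405*31+38)%997=629 -> [629]
  root=629
After append 57 (leaves=[44, 38, 64, 48, 57]):
  L0: [44, 38, 64, 48, 57]
  L1: h(44,38)=(44*31+38)%997=405 h(64,48)=(64*31+48)%997=38 h(57,57)=(57*31+57)%997=827 -> [405, 38, 827]
  L2: h(405,38)=(405*31+38)%997=629 h(827,827)=(827*31+827)%997=542 -> [629, 542]
  L3: h(629,542)=(629*31+542)%997=101 -> [101]
  root=101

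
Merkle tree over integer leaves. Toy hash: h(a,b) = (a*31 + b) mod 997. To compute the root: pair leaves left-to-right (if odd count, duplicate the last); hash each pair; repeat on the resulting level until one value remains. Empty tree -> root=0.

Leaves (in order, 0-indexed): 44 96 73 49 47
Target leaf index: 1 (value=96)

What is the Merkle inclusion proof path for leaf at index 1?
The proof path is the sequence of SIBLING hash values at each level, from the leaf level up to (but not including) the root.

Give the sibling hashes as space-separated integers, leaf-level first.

Answer: 44 318 272

Derivation:
L0 (leaves): [44, 96, 73, 49, 47], target index=1
L1: h(44,96)=(44*31+96)%997=463 [pair 0] h(73,49)=(73*31+49)%997=318 [pair 1] h(47,47)=(47*31+47)%997=507 [pair 2] -> [463, 318, 507]
  Sibling for proof at L0: 44
L2: h(463,318)=(463*31+318)%997=713 [pair 0] h(507,507)=(507*31+507)%997=272 [pair 1] -> [713, 272]
  Sibling for proof at L1: 318
L3: h(713,272)=(713*31+272)%997=441 [pair 0] -> [441]
  Sibling for proof at L2: 272
Root: 441
Proof path (sibling hashes from leaf to root): [44, 318, 272]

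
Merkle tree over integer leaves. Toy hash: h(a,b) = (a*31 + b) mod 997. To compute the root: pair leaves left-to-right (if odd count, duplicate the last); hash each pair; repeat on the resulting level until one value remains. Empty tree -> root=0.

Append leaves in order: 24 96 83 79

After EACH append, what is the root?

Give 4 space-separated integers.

Answer: 24 840 780 776

Derivation:
After append 24 (leaves=[24]):
  L0: [24]
  root=24
After append 96 (leaves=[24, 96]):
  L0: [24, 96]
  L1: h(24,96)=(24*31+96)%997=840 -> [840]
  root=840
After append 83 (leaves=[24, 96, 83]):
  L0: [24, 96, 83]
  L1: h(24,96)=(24*31+96)%997=840 h(83,83)=(83*31+83)%997=662 -> [840, 662]
  L2: h(840,662)=(840*31+662)%997=780 -> [780]
  root=780
After append 79 (leaves=[24, 96, 83, 79]):
  L0: [24, 96, 83, 79]
  L1: h(24,96)=(24*31+96)%997=840 h(83,79)=(83*31+79)%997=658 -> [840, 658]
  L2: h(840,658)=(840*31+658)%997=776 -> [776]
  root=776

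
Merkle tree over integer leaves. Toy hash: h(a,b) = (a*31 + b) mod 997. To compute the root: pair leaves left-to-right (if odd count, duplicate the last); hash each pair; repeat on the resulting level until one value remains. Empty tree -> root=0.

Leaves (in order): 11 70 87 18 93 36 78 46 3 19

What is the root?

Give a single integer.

L0: [11, 70, 87, 18, 93, 36, 78, 46, 3, 19]
L1: h(11,70)=(11*31+70)%997=411 h(87,18)=(87*31+18)%997=721 h(93,36)=(93*31+36)%997=925 h(78,46)=(78*31+46)%997=470 h(3,19)=(3*31+19)%997=112 -> [411, 721, 925, 470, 112]
L2: h(411,721)=(411*31+721)%997=501 h(925,470)=(925*31+470)%997=232 h(112,112)=(112*31+112)%997=593 -> [501, 232, 593]
L3: h(501,232)=(501*31+232)%997=808 h(593,593)=(593*31+593)%997=33 -> [808, 33]
L4: h(808,33)=(808*31+33)%997=156 -> [156]

Answer: 156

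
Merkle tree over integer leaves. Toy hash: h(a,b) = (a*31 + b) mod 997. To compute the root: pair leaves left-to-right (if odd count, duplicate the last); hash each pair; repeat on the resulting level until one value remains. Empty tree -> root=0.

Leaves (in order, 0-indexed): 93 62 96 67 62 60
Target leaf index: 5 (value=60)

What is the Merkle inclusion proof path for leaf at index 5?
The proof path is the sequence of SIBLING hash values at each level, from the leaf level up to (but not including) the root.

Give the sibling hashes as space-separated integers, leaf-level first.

Answer: 62 985 620

Derivation:
L0 (leaves): [93, 62, 96, 67, 62, 60], target index=5
L1: h(93,62)=(93*31+62)%997=951 [pair 0] h(96,67)=(96*31+67)%997=52 [pair 1] h(62,60)=(62*31+60)%997=985 [pair 2] -> [951, 52, 985]
  Sibling for proof at L0: 62
L2: h(951,52)=(951*31+52)%997=620 [pair 0] h(985,985)=(985*31+985)%997=613 [pair 1] -> [620, 613]
  Sibling for proof at L1: 985
L3: h(620,613)=(620*31+613)%997=890 [pair 0] -> [890]
  Sibling for proof at L2: 620
Root: 890
Proof path (sibling hashes from leaf to root): [62, 985, 620]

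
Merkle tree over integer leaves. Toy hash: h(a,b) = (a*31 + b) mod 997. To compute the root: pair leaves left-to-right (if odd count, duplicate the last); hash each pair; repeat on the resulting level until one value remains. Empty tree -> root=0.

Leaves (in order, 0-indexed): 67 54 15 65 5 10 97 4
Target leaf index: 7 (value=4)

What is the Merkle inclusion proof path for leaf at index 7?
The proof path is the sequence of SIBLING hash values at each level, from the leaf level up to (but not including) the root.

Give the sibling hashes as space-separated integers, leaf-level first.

L0 (leaves): [67, 54, 15, 65, 5, 10, 97, 4], target index=7
L1: h(67,54)=(67*31+54)%997=137 [pair 0] h(15,65)=(15*31+65)%997=530 [pair 1] h(5,10)=(5*31+10)%997=165 [pair 2] h(97,4)=(97*31+4)%997=20 [pair 3] -> [137, 530, 165, 20]
  Sibling for proof at L0: 97
L2: h(137,530)=(137*31+530)%997=789 [pair 0] h(165,20)=(165*31+20)%997=150 [pair 1] -> [789, 150]
  Sibling for proof at L1: 165
L3: h(789,150)=(789*31+150)%997=681 [pair 0] -> [681]
  Sibling for proof at L2: 789
Root: 681
Proof path (sibling hashes from leaf to root): [97, 165, 789]

Answer: 97 165 789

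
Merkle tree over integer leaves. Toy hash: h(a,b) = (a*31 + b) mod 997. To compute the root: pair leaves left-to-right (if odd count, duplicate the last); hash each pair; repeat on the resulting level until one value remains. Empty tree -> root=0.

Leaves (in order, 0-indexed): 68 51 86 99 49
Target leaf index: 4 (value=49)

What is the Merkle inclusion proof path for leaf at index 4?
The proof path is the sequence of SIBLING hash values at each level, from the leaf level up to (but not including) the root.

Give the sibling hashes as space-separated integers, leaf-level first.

L0 (leaves): [68, 51, 86, 99, 49], target index=4
L1: h(68,51)=(68*31+51)%997=165 [pair 0] h(86,99)=(86*31+99)%997=771 [pair 1] h(49,49)=(49*31+49)%997=571 [pair 2] -> [165, 771, 571]
  Sibling for proof at L0: 49
L2: h(165,771)=(165*31+771)%997=901 [pair 0] h(571,571)=(571*31+571)%997=326 [pair 1] -> [901, 326]
  Sibling for proof at L1: 571
L3: h(901,326)=(901*31+326)%997=341 [pair 0] -> [341]
  Sibling for proof at L2: 901
Root: 341
Proof path (sibling hashes from leaf to root): [49, 571, 901]

Answer: 49 571 901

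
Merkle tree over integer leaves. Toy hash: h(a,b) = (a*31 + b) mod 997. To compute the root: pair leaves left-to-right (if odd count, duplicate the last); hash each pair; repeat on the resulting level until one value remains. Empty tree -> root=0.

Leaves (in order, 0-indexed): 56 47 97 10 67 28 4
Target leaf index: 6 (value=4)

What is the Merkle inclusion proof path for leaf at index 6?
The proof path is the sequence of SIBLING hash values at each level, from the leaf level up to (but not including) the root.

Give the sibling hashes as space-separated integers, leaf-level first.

L0 (leaves): [56, 47, 97, 10, 67, 28, 4], target index=6
L1: h(56,47)=(56*31+47)%997=786 [pair 0] h(97,10)=(97*31+10)%997=26 [pair 1] h(67,28)=(67*31+28)%997=111 [pair 2] h(4,4)=(4*31+4)%997=128 [pair 3] -> [786, 26, 111, 128]
  Sibling for proof at L0: 4
L2: h(786,26)=(786*31+26)%997=464 [pair 0] h(111,128)=(111*31+128)%997=578 [pair 1] -> [464, 578]
  Sibling for proof at L1: 111
L3: h(464,578)=(464*31+578)%997=7 [pair 0] -> [7]
  Sibling for proof at L2: 464
Root: 7
Proof path (sibling hashes from leaf to root): [4, 111, 464]

Answer: 4 111 464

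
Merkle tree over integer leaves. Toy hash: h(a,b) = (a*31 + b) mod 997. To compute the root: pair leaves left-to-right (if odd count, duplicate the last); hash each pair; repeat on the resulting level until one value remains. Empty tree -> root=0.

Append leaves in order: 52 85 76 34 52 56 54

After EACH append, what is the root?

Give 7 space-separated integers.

After append 52 (leaves=[52]):
  L0: [52]
  root=52
After append 85 (leaves=[52, 85]):
  L0: [52, 85]
  L1: h(52,85)=(52*31+85)%997=700 -> [700]
  root=700
After append 76 (leaves=[52, 85, 76]):
  L0: [52, 85, 76]
  L1: h(52,85)=(52*31+85)%997=700 h(76,76)=(76*31+76)%997=438 -> [700, 438]
  L2: h(700,438)=(700*31+438)%997=204 -> [204]
  root=204
After append 34 (leaves=[52, 85, 76, 34]):
  L0: [52, 85, 76, 34]
  L1: h(52,85)=(52*31+85)%997=700 h(76,34)=(76*31+34)%997=396 -> [700, 396]
  L2: h(700,396)=(700*31+396)%997=162 -> [162]
  root=162
After append 52 (leaves=[52, 85, 76, 34, 52]):
  L0: [52, 85, 76, 34, 52]
  L1: h(52,85)=(52*31+85)%997=700 h(76,34)=(76*31+34)%997=396 h(52,52)=(52*31+52)%997=667 -> [700, 396, 667]
  L2: h(700,396)=(700*31+396)%997=162 h(667,667)=(667*31+667)%997=407 -> [162, 407]
  L3: h(162,407)=(162*31+407)%997=444 -> [444]
  root=444
After append 56 (leaves=[52, 85, 76, 34, 52, 56]):
  L0: [52, 85, 76, 34, 52, 56]
  L1: h(52,85)=(52*31+85)%997=700 h(76,34)=(76*31+34)%997=396 h(52,56)=(52*31+56)%997=671 -> [700, 396, 671]
  L2: h(700,396)=(700*31+396)%997=162 h(671,671)=(671*31+671)%997=535 -> [162, 535]
  L3: h(162,535)=(162*31+535)%997=572 -> [572]
  root=572
After append 54 (leaves=[52, 85, 76, 34, 52, 56, 54]):
  L0: [52, 85, 76, 34, 52, 56, 54]
  L1: h(52,85)=(52*31+85)%997=700 h(76,34)=(76*31+34)%997=396 h(52,56)=(52*31+56)%997=671 h(54,54)=(54*31+54)%997=731 -> [700, 396, 671, 731]
  L2: h(700,396)=(700*31+396)%997=162 h(671,731)=(671*31+731)%997=595 -> [162, 595]
  L3: h(162,595)=(162*31+595)%997=632 -> [632]
  root=632

Answer: 52 700 204 162 444 572 632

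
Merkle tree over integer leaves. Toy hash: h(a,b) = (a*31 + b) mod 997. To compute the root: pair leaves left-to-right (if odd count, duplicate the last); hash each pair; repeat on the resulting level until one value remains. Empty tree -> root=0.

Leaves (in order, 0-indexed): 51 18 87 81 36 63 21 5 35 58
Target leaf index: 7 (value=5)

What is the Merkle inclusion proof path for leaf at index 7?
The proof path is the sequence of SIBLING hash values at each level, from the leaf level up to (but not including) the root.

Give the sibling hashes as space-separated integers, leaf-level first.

L0 (leaves): [51, 18, 87, 81, 36, 63, 21, 5, 35, 58], target index=7
L1: h(51,18)=(51*31+18)%997=602 [pair 0] h(87,81)=(87*31+81)%997=784 [pair 1] h(36,63)=(36*31+63)%997=182 [pair 2] h(21,5)=(21*31+5)%997=656 [pair 3] h(35,58)=(35*31+58)%997=146 [pair 4] -> [602, 784, 182, 656, 146]
  Sibling for proof at L0: 21
L2: h(602,784)=(602*31+784)%997=503 [pair 0] h(182,656)=(182*31+656)%997=316 [pair 1] h(146,146)=(146*31+146)%997=684 [pair 2] -> [503, 316, 684]
  Sibling for proof at L1: 182
L3: h(503,316)=(503*31+316)%997=954 [pair 0] h(684,684)=(684*31+684)%997=951 [pair 1] -> [954, 951]
  Sibling for proof at L2: 503
L4: h(954,951)=(954*31+951)%997=615 [pair 0] -> [615]
  Sibling for proof at L3: 951
Root: 615
Proof path (sibling hashes from leaf to root): [21, 182, 503, 951]

Answer: 21 182 503 951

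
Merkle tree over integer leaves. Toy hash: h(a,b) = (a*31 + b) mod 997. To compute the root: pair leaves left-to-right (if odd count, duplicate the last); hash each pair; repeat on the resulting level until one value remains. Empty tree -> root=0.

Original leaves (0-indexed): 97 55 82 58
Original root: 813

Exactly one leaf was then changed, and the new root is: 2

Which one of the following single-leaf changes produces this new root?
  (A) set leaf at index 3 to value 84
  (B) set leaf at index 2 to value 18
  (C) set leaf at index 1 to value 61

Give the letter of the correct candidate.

Answer: C

Derivation:
Original leaves: [97, 55, 82, 58]
Target new root: 2
Try each candidate change and compute the resulting root:
Candidate A: set leaf[3] = 84 -> leaves = [97, 55, 82, 84]
  L0: [97, 55, 82, 84]
  L1: h(97,55)=(97*31+55)%997=71 h(82,84)=(82*31+84)%997=632 -> [71, 632]
  L2: h(71,632)=(71*31+632)%997=839 -> [839]
  root = 839 != target 2
Candidate B: set leaf[2] = 18 -> leaves = [97, 55, 18, 58]
  L0: [97, 55, 18, 58]
  L1: h(97,55)=(97*31+55)%997=71 h(18,58)=(18*31+58)%997=616 -> [71, 616]
  L2: h(71,616)=(71*31+616)%997=823 -> [823]
  root = 823 != target 2
Candidate C: set leaf[1] = 61 -> leaves = [97, 61, 82, 58]
  L0: [97, 61, 82, 58]
  L1: h(97,61)=(97*31+61)%997=77 h(82,58)=(82*31+58)%997=606 -> [77, 606]
  L2: h(77,606)=(77*31+606)%997=2 -> [2]
  root = 2 == target 2  ** MATCH **
Candidate C produces the target root.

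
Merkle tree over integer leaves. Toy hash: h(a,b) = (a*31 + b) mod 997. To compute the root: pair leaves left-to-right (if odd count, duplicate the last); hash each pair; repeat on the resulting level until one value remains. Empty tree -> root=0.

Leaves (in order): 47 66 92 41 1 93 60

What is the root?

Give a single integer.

Answer: 739

Derivation:
L0: [47, 66, 92, 41, 1, 93, 60]
L1: h(47,66)=(47*31+66)%997=526 h(92,41)=(92*31+41)%997=899 h(1,93)=(1*31+93)%997=124 h(60,60)=(60*31+60)%997=923 -> [526, 899, 124, 923]
L2: h(526,899)=(526*31+899)%997=256 h(124,923)=(124*31+923)%997=779 -> [256, 779]
L3: h(256,779)=(256*31+779)%997=739 -> [739]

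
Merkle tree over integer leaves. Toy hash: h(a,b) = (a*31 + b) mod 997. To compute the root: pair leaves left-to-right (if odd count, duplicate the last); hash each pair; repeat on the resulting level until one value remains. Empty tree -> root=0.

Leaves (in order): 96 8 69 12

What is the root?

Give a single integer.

L0: [96, 8, 69, 12]
L1: h(96,8)=(96*31+8)%997=990 h(69,12)=(69*31+12)%997=157 -> [990, 157]
L2: h(990,157)=(990*31+157)%997=937 -> [937]

Answer: 937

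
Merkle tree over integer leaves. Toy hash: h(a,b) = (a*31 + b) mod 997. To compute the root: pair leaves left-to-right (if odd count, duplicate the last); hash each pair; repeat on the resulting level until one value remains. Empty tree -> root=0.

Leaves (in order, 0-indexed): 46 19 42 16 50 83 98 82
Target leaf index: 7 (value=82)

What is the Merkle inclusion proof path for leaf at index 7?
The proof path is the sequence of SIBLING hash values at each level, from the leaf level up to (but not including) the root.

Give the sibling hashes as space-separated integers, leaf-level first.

Answer: 98 636 251

Derivation:
L0 (leaves): [46, 19, 42, 16, 50, 83, 98, 82], target index=7
L1: h(46,19)=(46*31+19)%997=448 [pair 0] h(42,16)=(42*31+16)%997=321 [pair 1] h(50,83)=(50*31+83)%997=636 [pair 2] h(98,82)=(98*31+82)%997=129 [pair 3] -> [448, 321, 636, 129]
  Sibling for proof at L0: 98
L2: h(448,321)=(448*31+321)%997=251 [pair 0] h(636,129)=(636*31+129)%997=902 [pair 1] -> [251, 902]
  Sibling for proof at L1: 636
L3: h(251,902)=(251*31+902)%997=707 [pair 0] -> [707]
  Sibling for proof at L2: 251
Root: 707
Proof path (sibling hashes from leaf to root): [98, 636, 251]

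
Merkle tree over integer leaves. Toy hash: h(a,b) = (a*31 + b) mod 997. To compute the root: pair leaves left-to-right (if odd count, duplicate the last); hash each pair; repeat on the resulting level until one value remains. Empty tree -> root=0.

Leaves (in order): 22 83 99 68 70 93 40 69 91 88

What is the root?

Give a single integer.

L0: [22, 83, 99, 68, 70, 93, 40, 69, 91, 88]
L1: h(22,83)=(22*31+83)%997=765 h(99,68)=(99*31+68)%997=146 h(70,93)=(70*31+93)%997=269 h(40,69)=(40*31+69)%997=312 h(91,88)=(91*31+88)%997=915 -> [765, 146, 269, 312, 915]
L2: h(765,146)=(765*31+146)%997=930 h(269,312)=(269*31+312)%997=675 h(915,915)=(915*31+915)%997=367 -> [930, 675, 367]
L3: h(930,675)=(930*31+675)%997=592 h(367,367)=(367*31+367)%997=777 -> [592, 777]
L4: h(592,777)=(592*31+777)%997=186 -> [186]

Answer: 186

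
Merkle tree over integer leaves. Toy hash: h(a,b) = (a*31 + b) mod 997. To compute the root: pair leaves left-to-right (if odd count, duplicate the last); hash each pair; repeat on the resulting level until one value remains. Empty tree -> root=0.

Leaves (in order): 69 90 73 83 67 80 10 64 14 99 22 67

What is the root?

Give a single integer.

Answer: 350

Derivation:
L0: [69, 90, 73, 83, 67, 80, 10, 64, 14, 99, 22, 67]
L1: h(69,90)=(69*31+90)%997=235 h(73,83)=(73*31+83)%997=352 h(67,80)=(67*31+80)%997=163 h(10,64)=(10*31+64)%997=374 h(14,99)=(14*31+99)%997=533 h(22,67)=(22*31+67)%997=749 -> [235, 352, 163, 374, 533, 749]
L2: h(235,352)=(235*31+352)%997=658 h(163,374)=(163*31+374)%997=442 h(533,749)=(533*31+749)%997=323 -> [658, 442, 323]
L3: h(658,442)=(658*31+442)%997=900 h(323,323)=(323*31+323)%997=366 -> [900, 366]
L4: h(900,366)=(900*31+366)%997=350 -> [350]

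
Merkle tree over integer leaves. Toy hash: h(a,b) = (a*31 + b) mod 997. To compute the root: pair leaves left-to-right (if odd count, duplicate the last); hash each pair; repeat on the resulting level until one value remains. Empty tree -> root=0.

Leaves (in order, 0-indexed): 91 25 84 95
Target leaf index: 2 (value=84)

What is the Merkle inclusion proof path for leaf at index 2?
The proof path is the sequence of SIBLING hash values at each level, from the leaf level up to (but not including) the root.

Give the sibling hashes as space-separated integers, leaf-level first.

L0 (leaves): [91, 25, 84, 95], target index=2
L1: h(91,25)=(91*31+25)%997=852 [pair 0] h(84,95)=(84*31+95)%997=705 [pair 1] -> [852, 705]
  Sibling for proof at L0: 95
L2: h(852,705)=(852*31+705)%997=198 [pair 0] -> [198]
  Sibling for proof at L1: 852
Root: 198
Proof path (sibling hashes from leaf to root): [95, 852]

Answer: 95 852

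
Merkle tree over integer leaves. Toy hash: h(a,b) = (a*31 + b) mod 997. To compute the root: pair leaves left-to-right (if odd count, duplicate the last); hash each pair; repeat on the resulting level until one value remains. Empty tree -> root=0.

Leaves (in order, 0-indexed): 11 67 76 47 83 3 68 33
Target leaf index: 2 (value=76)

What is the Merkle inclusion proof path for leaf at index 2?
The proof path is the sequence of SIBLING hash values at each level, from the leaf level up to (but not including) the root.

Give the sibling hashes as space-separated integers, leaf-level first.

L0 (leaves): [11, 67, 76, 47, 83, 3, 68, 33], target index=2
L1: h(11,67)=(11*31+67)%997=408 [pair 0] h(76,47)=(76*31+47)%997=409 [pair 1] h(83,3)=(83*31+3)%997=582 [pair 2] h(68,33)=(68*31+33)%997=147 [pair 3] -> [408, 409, 582, 147]
  Sibling for proof at L0: 47
L2: h(408,409)=(408*31+409)%997=96 [pair 0] h(582,147)=(582*31+147)%997=243 [pair 1] -> [96, 243]
  Sibling for proof at L1: 408
L3: h(96,243)=(96*31+243)%997=228 [pair 0] -> [228]
  Sibling for proof at L2: 243
Root: 228
Proof path (sibling hashes from leaf to root): [47, 408, 243]

Answer: 47 408 243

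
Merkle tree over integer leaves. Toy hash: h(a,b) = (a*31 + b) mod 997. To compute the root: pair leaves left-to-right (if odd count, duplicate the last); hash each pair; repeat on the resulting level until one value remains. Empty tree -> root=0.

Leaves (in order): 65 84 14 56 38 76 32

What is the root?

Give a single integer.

L0: [65, 84, 14, 56, 38, 76, 32]
L1: h(65,84)=(65*31+84)%997=105 h(14,56)=(14*31+56)%997=490 h(38,76)=(38*31+76)%997=257 h(32,32)=(32*31+32)%997=27 -> [105, 490, 257, 27]
L2: h(105,490)=(105*31+490)%997=754 h(257,27)=(257*31+27)%997=18 -> [754, 18]
L3: h(754,18)=(754*31+18)%997=461 -> [461]

Answer: 461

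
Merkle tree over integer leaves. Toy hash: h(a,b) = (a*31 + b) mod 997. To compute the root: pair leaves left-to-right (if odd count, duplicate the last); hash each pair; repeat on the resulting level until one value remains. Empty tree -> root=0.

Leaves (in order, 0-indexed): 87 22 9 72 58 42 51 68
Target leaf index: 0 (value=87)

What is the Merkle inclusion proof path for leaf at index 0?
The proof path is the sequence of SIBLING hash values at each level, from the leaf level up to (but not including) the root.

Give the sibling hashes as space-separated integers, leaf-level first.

L0 (leaves): [87, 22, 9, 72, 58, 42, 51, 68], target index=0
L1: h(87,22)=(87*31+22)%997=725 [pair 0] h(9,72)=(9*31+72)%997=351 [pair 1] h(58,42)=(58*31+42)%997=843 [pair 2] h(51,68)=(51*31+68)%997=652 [pair 3] -> [725, 351, 843, 652]
  Sibling for proof at L0: 22
L2: h(725,351)=(725*31+351)%997=892 [pair 0] h(843,652)=(843*31+652)%997=863 [pair 1] -> [892, 863]
  Sibling for proof at L1: 351
L3: h(892,863)=(892*31+863)%997=599 [pair 0] -> [599]
  Sibling for proof at L2: 863
Root: 599
Proof path (sibling hashes from leaf to root): [22, 351, 863]

Answer: 22 351 863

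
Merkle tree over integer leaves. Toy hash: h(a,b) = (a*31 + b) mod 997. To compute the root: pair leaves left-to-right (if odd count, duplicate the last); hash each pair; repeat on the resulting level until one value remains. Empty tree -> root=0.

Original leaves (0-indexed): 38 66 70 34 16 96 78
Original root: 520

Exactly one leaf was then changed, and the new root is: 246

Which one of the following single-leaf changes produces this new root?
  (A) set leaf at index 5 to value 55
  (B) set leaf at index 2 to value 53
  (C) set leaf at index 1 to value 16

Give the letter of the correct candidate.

Answer: A

Derivation:
Original leaves: [38, 66, 70, 34, 16, 96, 78]
Target new root: 246
Try each candidate change and compute the resulting root:
Candidate A: set leaf[5] = 55 -> leaves = [38, 66, 70, 34, 16, 55, 78]
  L0: [38, 66, 70, 34, 16, 55, 78]
  L1: h(38,66)=(38*31+66)%997=247 h(70,34)=(70*31+34)%997=210 h(16,55)=(16*31+55)%997=551 h(78,78)=(78*31+78)%997=502 -> [247, 210, 551, 502]
  L2: h(247,210)=(247*31+210)%997=888 h(551,502)=(551*31+502)%997=634 -> [888, 634]
  L3: h(888,634)=(888*31+634)%997=246 -> [246]
  root = 246 == target 246  ** MATCH **
Candidate B: set leaf[2] = 53 -> leaves = [38, 66, 53, 34, 16, 96, 78]
  L0: [38, 66, 53, 34, 16, 96, 78]
  L1: h(38,66)=(38*31+66)%997=247 h(53,34)=(53*31+34)%997=680 h(16,96)=(16*31+96)%997=592 h(78,78)=(78*31+78)%997=502 -> [247, 680, 592, 502]
  L2: h(247,680)=(247*31+680)%997=361 h(592,502)=(592*31+502)%997=908 -> [361, 908]
  L3: h(361,908)=(361*31+908)%997=135 -> [135]
  root = 135 != target 246
Candidate C: set leaf[1] = 16 -> leaves = [38, 16, 70, 34, 16, 96, 78]
  L0: [38, 16, 70, 34, 16, 96, 78]
  L1: h(38,16)=(38*31+16)%997=197 h(70,34)=(70*31+34)%997=210 h(16,96)=(16*31+96)%997=592 h(78,78)=(78*31+78)%997=502 -> [197, 210, 592, 502]
  L2: h(197,210)=(197*31+210)%997=335 h(592,502)=(592*31+502)%997=908 -> [335, 908]
  L3: h(335,908)=(335*31+908)%997=326 -> [326]
  root = 326 != target 246
Candidate A produces the target root.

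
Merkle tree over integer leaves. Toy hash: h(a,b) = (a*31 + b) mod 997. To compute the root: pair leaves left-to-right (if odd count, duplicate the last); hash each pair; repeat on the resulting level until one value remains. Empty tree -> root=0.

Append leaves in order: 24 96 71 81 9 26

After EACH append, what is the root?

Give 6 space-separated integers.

After append 24 (leaves=[24]):
  L0: [24]
  root=24
After append 96 (leaves=[24, 96]):
  L0: [24, 96]
  L1: h(24,96)=(24*31+96)%997=840 -> [840]
  root=840
After append 71 (leaves=[24, 96, 71]):
  L0: [24, 96, 71]
  L1: h(24,96)=(24*31+96)%997=840 h(71,71)=(71*31+71)%997=278 -> [840, 278]
  L2: h(840,278)=(840*31+278)%997=396 -> [396]
  root=396
After append 81 (leaves=[24, 96, 71, 81]):
  L0: [24, 96, 71, 81]
  L1: h(24,96)=(24*31+96)%997=840 h(71,81)=(71*31+81)%997=288 -> [840, 288]
  L2: h(840,288)=(840*31+288)%997=406 -> [406]
  root=406
After append 9 (leaves=[24, 96, 71, 81, 9]):
  L0: [24, 96, 71, 81, 9]
  L1: h(24,96)=(24*31+96)%997=840 h(71,81)=(71*31+81)%997=288 h(9,9)=(9*31+9)%997=288 -> [840, 288, 288]
  L2: h(840,288)=(840*31+288)%997=406 h(288,288)=(288*31+288)%997=243 -> [406, 243]
  L3: h(406,243)=(406*31+243)%997=865 -> [865]
  root=865
After append 26 (leaves=[24, 96, 71, 81, 9, 26]):
  L0: [24, 96, 71, 81, 9, 26]
  L1: h(24,96)=(24*31+96)%997=840 h(71,81)=(71*31+81)%997=288 h(9,26)=(9*31+26)%997=305 -> [840, 288, 305]
  L2: h(840,288)=(840*31+288)%997=406 h(305,305)=(305*31+305)%997=787 -> [406, 787]
  L3: h(406,787)=(406*31+787)%997=412 -> [412]
  root=412

Answer: 24 840 396 406 865 412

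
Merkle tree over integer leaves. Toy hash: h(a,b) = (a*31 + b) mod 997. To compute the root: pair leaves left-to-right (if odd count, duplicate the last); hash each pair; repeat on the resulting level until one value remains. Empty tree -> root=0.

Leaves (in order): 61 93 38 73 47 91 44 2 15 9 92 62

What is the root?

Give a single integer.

L0: [61, 93, 38, 73, 47, 91, 44, 2, 15, 9, 92, 62]
L1: h(61,93)=(61*31+93)%997=987 h(38,73)=(38*31+73)%997=254 h(47,91)=(47*31+91)%997=551 h(44,2)=(44*31+2)%997=369 h(15,9)=(15*31+9)%997=474 h(92,62)=(92*31+62)%997=920 -> [987, 254, 551, 369, 474, 920]
L2: h(987,254)=(987*31+254)%997=941 h(551,369)=(551*31+369)%997=501 h(474,920)=(474*31+920)%997=659 -> [941, 501, 659]
L3: h(941,501)=(941*31+501)%997=759 h(659,659)=(659*31+659)%997=151 -> [759, 151]
L4: h(759,151)=(759*31+151)%997=749 -> [749]

Answer: 749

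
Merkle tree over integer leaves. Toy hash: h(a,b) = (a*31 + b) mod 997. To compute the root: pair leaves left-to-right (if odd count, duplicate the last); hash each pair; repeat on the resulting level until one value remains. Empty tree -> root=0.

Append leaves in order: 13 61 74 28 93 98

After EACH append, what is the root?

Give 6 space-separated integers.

Answer: 13 464 800 754 960 123

Derivation:
After append 13 (leaves=[13]):
  L0: [13]
  root=13
After append 61 (leaves=[13, 61]):
  L0: [13, 61]
  L1: h(13,61)=(13*31+61)%997=464 -> [464]
  root=464
After append 74 (leaves=[13, 61, 74]):
  L0: [13, 61, 74]
  L1: h(13,61)=(13*31+61)%997=464 h(74,74)=(74*31+74)%997=374 -> [464, 374]
  L2: h(464,374)=(464*31+374)%997=800 -> [800]
  root=800
After append 28 (leaves=[13, 61, 74, 28]):
  L0: [13, 61, 74, 28]
  L1: h(13,61)=(13*31+61)%997=464 h(74,28)=(74*31+28)%997=328 -> [464, 328]
  L2: h(464,328)=(464*31+328)%997=754 -> [754]
  root=754
After append 93 (leaves=[13, 61, 74, 28, 93]):
  L0: [13, 61, 74, 28, 93]
  L1: h(13,61)=(13*31+61)%997=464 h(74,28)=(74*31+28)%997=328 h(93,93)=(93*31+93)%997=982 -> [464, 328, 982]
  L2: h(464,328)=(464*31+328)%997=754 h(982,982)=(982*31+982)%997=517 -> [754, 517]
  L3: h(754,517)=(754*31+517)%997=960 -> [960]
  root=960
After append 98 (leaves=[13, 61, 74, 28, 93, 98]):
  L0: [13, 61, 74, 28, 93, 98]
  L1: h(13,61)=(13*31+61)%997=464 h(74,28)=(74*31+28)%997=328 h(93,98)=(93*31+98)%997=987 -> [464, 328, 987]
  L2: h(464,328)=(464*31+328)%997=754 h(987,987)=(987*31+987)%997=677 -> [754, 677]
  L3: h(754,677)=(754*31+677)%997=123 -> [123]
  root=123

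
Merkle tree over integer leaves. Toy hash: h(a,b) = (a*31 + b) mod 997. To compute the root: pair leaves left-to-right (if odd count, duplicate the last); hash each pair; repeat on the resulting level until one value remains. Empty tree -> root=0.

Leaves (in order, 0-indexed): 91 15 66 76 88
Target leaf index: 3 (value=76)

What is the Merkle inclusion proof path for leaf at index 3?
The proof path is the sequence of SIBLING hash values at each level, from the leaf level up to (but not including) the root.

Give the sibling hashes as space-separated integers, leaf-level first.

L0 (leaves): [91, 15, 66, 76, 88], target index=3
L1: h(91,15)=(91*31+15)%997=842 [pair 0] h(66,76)=(66*31+76)%997=128 [pair 1] h(88,88)=(88*31+88)%997=822 [pair 2] -> [842, 128, 822]
  Sibling for proof at L0: 66
L2: h(842,128)=(842*31+128)%997=308 [pair 0] h(822,822)=(822*31+822)%997=382 [pair 1] -> [308, 382]
  Sibling for proof at L1: 842
L3: h(308,382)=(308*31+382)%997=957 [pair 0] -> [957]
  Sibling for proof at L2: 382
Root: 957
Proof path (sibling hashes from leaf to root): [66, 842, 382]

Answer: 66 842 382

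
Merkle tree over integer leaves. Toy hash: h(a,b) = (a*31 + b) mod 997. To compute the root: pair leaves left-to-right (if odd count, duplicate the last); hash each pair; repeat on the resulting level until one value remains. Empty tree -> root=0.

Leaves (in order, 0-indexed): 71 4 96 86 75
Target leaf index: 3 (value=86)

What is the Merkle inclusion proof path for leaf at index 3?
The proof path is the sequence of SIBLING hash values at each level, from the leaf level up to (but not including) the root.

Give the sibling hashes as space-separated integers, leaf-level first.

L0 (leaves): [71, 4, 96, 86, 75], target index=3
L1: h(71,4)=(71*31+4)%997=211 [pair 0] h(96,86)=(96*31+86)%997=71 [pair 1] h(75,75)=(75*31+75)%997=406 [pair 2] -> [211, 71, 406]
  Sibling for proof at L0: 96
L2: h(211,71)=(211*31+71)%997=630 [pair 0] h(406,406)=(406*31+406)%997=31 [pair 1] -> [630, 31]
  Sibling for proof at L1: 211
L3: h(630,31)=(630*31+31)%997=618 [pair 0] -> [618]
  Sibling for proof at L2: 31
Root: 618
Proof path (sibling hashes from leaf to root): [96, 211, 31]

Answer: 96 211 31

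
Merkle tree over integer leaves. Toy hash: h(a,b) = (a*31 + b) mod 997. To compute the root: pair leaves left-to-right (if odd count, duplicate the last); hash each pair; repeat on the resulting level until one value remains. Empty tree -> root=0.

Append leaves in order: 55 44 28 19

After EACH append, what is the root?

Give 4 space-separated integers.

After append 55 (leaves=[55]):
  L0: [55]
  root=55
After append 44 (leaves=[55, 44]):
  L0: [55, 44]
  L1: h(55,44)=(55*31+44)%997=752 -> [752]
  root=752
After append 28 (leaves=[55, 44, 28]):
  L0: [55, 44, 28]
  L1: h(55,44)=(55*31+44)%997=752 h(28,28)=(28*31+28)%997=896 -> [752, 896]
  L2: h(752,896)=(752*31+896)%997=280 -> [280]
  root=280
After append 19 (leaves=[55, 44, 28, 19]):
  L0: [55, 44, 28, 19]
  L1: h(55,44)=(55*31+44)%997=752 h(28,19)=(28*31+19)%997=887 -> [752, 887]
  L2: h(752,887)=(752*31+887)%997=271 -> [271]
  root=271

Answer: 55 752 280 271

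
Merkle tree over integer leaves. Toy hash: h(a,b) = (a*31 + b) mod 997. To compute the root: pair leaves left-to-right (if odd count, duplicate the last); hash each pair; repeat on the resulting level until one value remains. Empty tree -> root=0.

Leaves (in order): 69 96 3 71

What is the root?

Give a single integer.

Answer: 656

Derivation:
L0: [69, 96, 3, 71]
L1: h(69,96)=(69*31+96)%997=241 h(3,71)=(3*31+71)%997=164 -> [241, 164]
L2: h(241,164)=(241*31+164)%997=656 -> [656]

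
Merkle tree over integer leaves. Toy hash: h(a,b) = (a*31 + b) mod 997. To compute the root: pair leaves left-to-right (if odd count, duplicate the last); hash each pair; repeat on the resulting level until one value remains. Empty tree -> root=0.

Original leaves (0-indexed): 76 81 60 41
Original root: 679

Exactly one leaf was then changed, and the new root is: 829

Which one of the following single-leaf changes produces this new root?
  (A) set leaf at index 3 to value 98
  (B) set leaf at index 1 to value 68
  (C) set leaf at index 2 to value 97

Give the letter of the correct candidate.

Original leaves: [76, 81, 60, 41]
Target new root: 829
Try each candidate change and compute the resulting root:
Candidate A: set leaf[3] = 98 -> leaves = [76, 81, 60, 98]
  L0: [76, 81, 60, 98]
  L1: h(76,81)=(76*31+81)%997=443 h(60,98)=(60*31+98)%997=961 -> [443, 961]
  L2: h(443,961)=(443*31+961)%997=736 -> [736]
  root = 736 != target 829
Candidate B: set leaf[1] = 68 -> leaves = [76, 68, 60, 41]
  L0: [76, 68, 60, 41]
  L1: h(76,68)=(76*31+68)%997=430 h(60,41)=(60*31+41)%997=904 -> [430, 904]
  L2: h(430,904)=(430*31+904)%997=276 -> [276]
  root = 276 != target 829
Candidate C: set leaf[2] = 97 -> leaves = [76, 81, 97, 41]
  L0: [76, 81, 97, 41]
  L1: h(76,81)=(76*31+81)%997=443 h(97,41)=(97*31+41)%997=57 -> [443, 57]
  L2: h(443,57)=(443*31+57)%997=829 -> [829]
  root = 829 == target 829  ** MATCH **
Candidate C produces the target root.

Answer: C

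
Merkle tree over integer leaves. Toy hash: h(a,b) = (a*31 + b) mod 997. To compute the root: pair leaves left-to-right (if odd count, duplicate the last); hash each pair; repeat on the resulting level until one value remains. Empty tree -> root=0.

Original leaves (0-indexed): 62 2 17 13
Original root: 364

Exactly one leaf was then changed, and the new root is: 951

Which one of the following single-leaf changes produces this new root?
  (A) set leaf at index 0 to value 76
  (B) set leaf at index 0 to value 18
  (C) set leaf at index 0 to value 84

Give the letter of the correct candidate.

Original leaves: [62, 2, 17, 13]
Target new root: 951
Try each candidate change and compute the resulting root:
Candidate A: set leaf[0] = 76 -> leaves = [76, 2, 17, 13]
  L0: [76, 2, 17, 13]
  L1: h(76,2)=(76*31+2)%997=364 h(17,13)=(17*31+13)%997=540 -> [364, 540]
  L2: h(364,540)=(364*31+540)%997=857 -> [857]
  root = 857 != target 951
Candidate B: set leaf[0] = 18 -> leaves = [18, 2, 17, 13]
  L0: [18, 2, 17, 13]
  L1: h(18,2)=(18*31+2)%997=560 h(17,13)=(17*31+13)%997=540 -> [560, 540]
  L2: h(560,540)=(560*31+540)%997=951 -> [951]
  root = 951 == target 951  ** MATCH **
Candidate C: set leaf[0] = 84 -> leaves = [84, 2, 17, 13]
  L0: [84, 2, 17, 13]
  L1: h(84,2)=(84*31+2)%997=612 h(17,13)=(17*31+13)%997=540 -> [612, 540]
  L2: h(612,540)=(612*31+540)%997=569 -> [569]
  root = 569 != target 951
Candidate B produces the target root.

Answer: B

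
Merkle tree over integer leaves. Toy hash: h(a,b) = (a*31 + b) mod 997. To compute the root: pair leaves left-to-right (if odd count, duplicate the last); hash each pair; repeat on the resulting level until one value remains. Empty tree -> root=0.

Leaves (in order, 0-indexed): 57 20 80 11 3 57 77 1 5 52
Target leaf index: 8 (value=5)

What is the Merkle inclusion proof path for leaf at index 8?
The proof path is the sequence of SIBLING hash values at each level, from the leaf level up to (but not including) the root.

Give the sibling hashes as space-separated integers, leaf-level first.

Answer: 52 207 642 984

Derivation:
L0 (leaves): [57, 20, 80, 11, 3, 57, 77, 1, 5, 52], target index=8
L1: h(57,20)=(57*31+20)%997=790 [pair 0] h(80,11)=(80*31+11)%997=497 [pair 1] h(3,57)=(3*31+57)%997=150 [pair 2] h(77,1)=(77*31+1)%997=394 [pair 3] h(5,52)=(5*31+52)%997=207 [pair 4] -> [790, 497, 150, 394, 207]
  Sibling for proof at L0: 52
L2: h(790,497)=(790*31+497)%997=62 [pair 0] h(150,394)=(150*31+394)%997=59 [pair 1] h(207,207)=(207*31+207)%997=642 [pair 2] -> [62, 59, 642]
  Sibling for proof at L1: 207
L3: h(62,59)=(62*31+59)%997=984 [pair 0] h(642,642)=(642*31+642)%997=604 [pair 1] -> [984, 604]
  Sibling for proof at L2: 642
L4: h(984,604)=(984*31+604)%997=201 [pair 0] -> [201]
  Sibling for proof at L3: 984
Root: 201
Proof path (sibling hashes from leaf to root): [52, 207, 642, 984]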